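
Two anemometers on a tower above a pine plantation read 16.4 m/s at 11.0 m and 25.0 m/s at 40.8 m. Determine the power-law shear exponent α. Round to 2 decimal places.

Power law: V₂/V₁ = (z₂/z₁)^α ⇒ α = ln(V₂/V₁) / ln(z₂/z₁)
α = ln(25.0/16.4) / ln(40.8/11.0) = ln(1.5244) / ln(3.7091)
  = 0.42159 / 1.31079 = 0.32163

α ≈ 0.32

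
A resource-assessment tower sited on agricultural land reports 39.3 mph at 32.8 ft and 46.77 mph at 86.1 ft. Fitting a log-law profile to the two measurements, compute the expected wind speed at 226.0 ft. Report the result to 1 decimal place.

54.2 mph

Log law: V ∝ ln(z/z₀). From the pair, with r = V₁/V₂ = 0.84028,
ln z₀ = (ln z₁ − r·ln z₂)/(1 − r) = (3.4904 − 0.84028×4.4555)/0.15972 = -1.5869 → z₀ = 0.2046 ft
V₃ = V₁ · ln(z₃/z₀)/ln(z₁/z₀) = 39.3 × 7.0074/5.0773 = 54.2396 mph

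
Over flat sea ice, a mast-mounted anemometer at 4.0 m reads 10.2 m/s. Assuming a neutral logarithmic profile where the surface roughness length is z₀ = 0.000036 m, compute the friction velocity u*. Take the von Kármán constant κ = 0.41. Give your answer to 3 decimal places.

Log law: V(z) = (u*/κ) · ln(z/z₀) ⇒ u* = κ · V / ln(z/z₀)
u* = 0.41 × 10.2 / ln(4.0/0.000036) = 0.41 × 10.2 / 11.6183
   = 4.1820 / 11.6183 = 0.3599 m/s

u* ≈ 0.360 m/s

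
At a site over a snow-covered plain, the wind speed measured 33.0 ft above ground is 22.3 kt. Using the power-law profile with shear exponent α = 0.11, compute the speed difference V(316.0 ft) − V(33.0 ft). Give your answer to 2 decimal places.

Power law: V₂ = V₁ · (z₂/z₁)^α = 22.3 × (9.5758)^0.11 = 28.5913 kt
ΔV = 28.5913 − 22.3 = 6.2913 kt

6.29 kt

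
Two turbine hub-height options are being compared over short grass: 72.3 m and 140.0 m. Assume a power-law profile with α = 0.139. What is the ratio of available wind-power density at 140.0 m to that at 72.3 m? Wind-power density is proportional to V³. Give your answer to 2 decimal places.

Speed ratio: V_B/V_A = (z_B/z_A)^α = (140.0/72.3)^0.139 = (1.9364)^0.139 = 1.09620
Power-density ratio: P_B/P_A = (V_B/V_A)³ = (1.09620)³ = 1.31727

1.32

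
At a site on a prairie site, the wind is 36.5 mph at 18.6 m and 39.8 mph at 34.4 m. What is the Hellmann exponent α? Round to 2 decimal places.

α ≈ 0.14

Power law: V₂/V₁ = (z₂/z₁)^α ⇒ α = ln(V₂/V₁) / ln(z₂/z₁)
α = ln(39.8/36.5) / ln(34.4/18.6) = ln(1.0904) / ln(1.8495)
  = 0.08655 / 0.61489 = 0.14076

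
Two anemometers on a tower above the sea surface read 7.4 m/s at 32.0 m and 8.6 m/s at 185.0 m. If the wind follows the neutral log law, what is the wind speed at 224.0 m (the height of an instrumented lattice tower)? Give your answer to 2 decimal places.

Log law: V ∝ ln(z/z₀). From the pair, with r = V₁/V₂ = 0.86047,
ln z₀ = (ln z₁ − r·ln z₂)/(1 − r) = (3.4657 − 0.86047×5.2204)/0.13953 = -7.3544 → z₀ = 0.0006398 m
V₃ = V₁ · ln(z₃/z₀)/ln(z₁/z₀) = 7.4 × 12.7661/10.8202 = 8.7308 m/s

8.73 m/s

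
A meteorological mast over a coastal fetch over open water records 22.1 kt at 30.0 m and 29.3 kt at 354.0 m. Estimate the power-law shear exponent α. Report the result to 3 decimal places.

α ≈ 0.114

Power law: V₂/V₁ = (z₂/z₁)^α ⇒ α = ln(V₂/V₁) / ln(z₂/z₁)
α = ln(29.3/22.1) / ln(354.0/30.0) = ln(1.3258) / ln(11.8000)
  = 0.28201 / 2.46810 = 0.11426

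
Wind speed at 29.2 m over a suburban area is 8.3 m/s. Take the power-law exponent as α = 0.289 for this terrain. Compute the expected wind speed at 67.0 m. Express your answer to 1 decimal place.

10.6 m/s

Power-law profile: V₂ = V₁ · (z₂/z₁)^α
V₂ = 8.3 × (67.0/29.2)^0.289 = 8.3 × (2.2945)^0.289
    = 8.3 × 1.2713 = 10.5516 m/s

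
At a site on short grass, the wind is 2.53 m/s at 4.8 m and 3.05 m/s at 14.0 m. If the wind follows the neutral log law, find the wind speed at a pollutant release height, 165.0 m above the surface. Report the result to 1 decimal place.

4.2 m/s

Log law: V ∝ ln(z/z₀). From the pair, with r = V₁/V₂ = 0.82951,
ln z₀ = (ln z₁ − r·ln z₂)/(1 − r) = (1.5686 − 0.82951×2.6391)/0.17049 = -3.6395 → z₀ = 0.02627 m
V₃ = V₁ · ln(z₃/z₀)/ln(z₁/z₀) = 2.53 × 8.7454/5.2081 = 4.2484 m/s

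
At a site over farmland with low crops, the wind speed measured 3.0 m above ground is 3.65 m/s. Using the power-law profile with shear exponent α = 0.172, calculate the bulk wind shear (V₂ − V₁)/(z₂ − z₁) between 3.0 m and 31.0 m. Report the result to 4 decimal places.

0.0644 m/s/m

Power law: V₂ = V₁ · (z₂/z₁)^α = 3.65 × (10.3333)^0.172 = 5.4543 m/s
ΔV/Δz = (5.4543 − 3.65)/(31.0 − 3.0) = 1.8043/28.0000 = 0.06444 m/s/m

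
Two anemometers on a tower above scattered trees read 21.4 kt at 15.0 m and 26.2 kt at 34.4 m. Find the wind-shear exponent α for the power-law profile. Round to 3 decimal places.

Power law: V₂/V₁ = (z₂/z₁)^α ⇒ α = ln(V₂/V₁) / ln(z₂/z₁)
α = ln(26.2/21.4) / ln(34.4/15.0) = ln(1.2243) / ln(2.2933)
  = 0.20237 / 0.83001 = 0.24382

α ≈ 0.244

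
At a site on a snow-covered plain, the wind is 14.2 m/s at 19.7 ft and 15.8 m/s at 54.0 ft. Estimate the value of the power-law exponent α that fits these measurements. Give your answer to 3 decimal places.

Power law: V₂/V₁ = (z₂/z₁)^α ⇒ α = ln(V₂/V₁) / ln(z₂/z₁)
α = ln(15.8/14.2) / ln(54.0/19.7) = ln(1.1127) / ln(2.7411)
  = 0.10677 / 1.00837 = 0.10588

α ≈ 0.106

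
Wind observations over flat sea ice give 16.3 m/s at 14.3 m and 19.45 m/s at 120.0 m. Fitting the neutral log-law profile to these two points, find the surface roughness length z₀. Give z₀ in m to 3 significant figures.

Log law: V(z) ∝ ln(z/z₀). With r = V₁/V₂ = 16.3/19.45 = 0.83805,
r · ln(z₂/z₀) = ln(z₁/z₀) ⇒ ln z₀ = (ln z₁ − r·ln z₂)/(1 − r)
ln z₀ = (2.66026 − 0.83805×4.78749) / 0.16195 = -8.3473
z₀ = exp(-8.3473) = 0.0002370 m

z₀ ≈ 0.000237 m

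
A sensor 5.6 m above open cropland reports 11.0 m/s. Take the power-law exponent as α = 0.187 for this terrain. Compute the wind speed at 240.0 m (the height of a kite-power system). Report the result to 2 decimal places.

22.21 m/s

Power-law profile: V₂ = V₁ · (z₂/z₁)^α
V₂ = 11.0 × (240.0/5.6)^0.187 = 11.0 × (42.8571)^0.187
    = 11.0 × 2.0192 = 22.2117 m/s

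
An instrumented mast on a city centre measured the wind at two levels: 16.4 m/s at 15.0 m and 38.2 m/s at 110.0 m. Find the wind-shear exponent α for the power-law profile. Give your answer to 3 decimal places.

α ≈ 0.424

Power law: V₂/V₁ = (z₂/z₁)^α ⇒ α = ln(V₂/V₁) / ln(z₂/z₁)
α = ln(38.2/16.4) / ln(110.0/15.0) = ln(2.3293) / ln(7.3333)
  = 0.84555 / 1.99243 = 0.42438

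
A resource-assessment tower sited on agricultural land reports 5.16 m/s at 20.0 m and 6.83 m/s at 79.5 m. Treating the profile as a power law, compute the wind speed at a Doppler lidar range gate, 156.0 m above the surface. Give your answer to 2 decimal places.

First find α: α = ln(V₂/V₁)/ln(z₂/z₁) = ln(6.83/5.16)/ln(79.5/20.0) = 0.28039/1.38002 = 0.2032
Extrapolate from 79.5 m to 156.0 m: V₃ = 6.83 × (156.0/79.5)^0.2032 = 6.83 × 1.1468 = 7.8325 m/s

7.83 m/s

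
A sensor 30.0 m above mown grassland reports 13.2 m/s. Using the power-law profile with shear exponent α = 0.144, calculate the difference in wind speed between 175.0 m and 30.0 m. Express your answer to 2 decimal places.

Power law: V₂ = V₁ · (z₂/z₁)^α = 13.2 × (5.8333)^0.144 = 17.0163 m/s
ΔV = 17.0163 − 13.2 = 3.8163 m/s

3.82 m/s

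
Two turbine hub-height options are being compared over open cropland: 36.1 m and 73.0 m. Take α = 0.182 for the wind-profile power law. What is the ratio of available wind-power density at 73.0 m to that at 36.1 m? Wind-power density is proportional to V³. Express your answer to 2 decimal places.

Speed ratio: V_B/V_A = (z_B/z_A)^α = (73.0/36.1)^0.182 = (2.0222)^0.182 = 1.13673
Power-density ratio: P_B/P_A = (V_B/V_A)³ = (1.13673)³ = 1.46884

1.47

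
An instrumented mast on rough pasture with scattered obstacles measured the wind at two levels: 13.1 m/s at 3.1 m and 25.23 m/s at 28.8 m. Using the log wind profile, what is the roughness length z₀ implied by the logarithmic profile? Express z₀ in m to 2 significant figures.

Log law: V(z) ∝ ln(z/z₀). With r = V₁/V₂ = 13.1/25.23 = 0.51922,
r · ln(z₂/z₀) = ln(z₁/z₀) ⇒ ln z₀ = (ln z₁ − r·ln z₂)/(1 − r)
ln z₀ = (1.13140 − 0.51922×3.36038) / 0.48078 = -1.2758
z₀ = exp(-1.2758) = 0.2792 m

z₀ ≈ 0.28 m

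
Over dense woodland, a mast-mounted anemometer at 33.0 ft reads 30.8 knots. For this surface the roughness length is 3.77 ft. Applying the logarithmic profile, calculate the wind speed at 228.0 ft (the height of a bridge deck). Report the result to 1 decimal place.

58.2 knots

Log law: V(z) ∝ ln(z/z₀), so V₂/V₁ = ln(z₂/z₀) / ln(z₁/z₀).
ln(228.0/3.77) = 4.1023, ln(33.0/3.77) = 2.1694
V₂ = 30.8 × 4.1023/2.1694 = 30.8 × 1.8909 = 58.2410 knots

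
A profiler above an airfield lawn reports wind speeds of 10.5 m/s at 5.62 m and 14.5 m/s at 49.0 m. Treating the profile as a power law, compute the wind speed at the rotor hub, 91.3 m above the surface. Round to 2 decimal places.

15.91 m/s

First find α: α = ln(V₂/V₁)/ln(z₂/z₁) = ln(14.5/10.5)/ln(49.0/5.62) = 0.32277/2.16549 = 0.1491
Extrapolate from 49.0 m to 91.3 m: V₃ = 14.5 × (91.3/49.0)^0.1491 = 14.5 × 1.0972 = 15.9094 m/s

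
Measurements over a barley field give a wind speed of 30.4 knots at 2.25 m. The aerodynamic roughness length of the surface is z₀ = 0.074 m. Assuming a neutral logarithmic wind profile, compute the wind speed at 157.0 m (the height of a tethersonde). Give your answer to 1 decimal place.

68.2 knots

Log law: V(z) ∝ ln(z/z₀), so V₂/V₁ = ln(z₂/z₀) / ln(z₁/z₀).
ln(157.0/0.074) = 7.6599, ln(2.25/0.074) = 3.4146
V₂ = 30.4 × 7.6599/3.4146 = 30.4 × 2.2433 = 68.1956 knots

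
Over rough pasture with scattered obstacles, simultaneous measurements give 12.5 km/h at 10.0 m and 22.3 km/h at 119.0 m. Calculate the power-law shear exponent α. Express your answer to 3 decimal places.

α ≈ 0.234

Power law: V₂/V₁ = (z₂/z₁)^α ⇒ α = ln(V₂/V₁) / ln(z₂/z₁)
α = ln(22.3/12.5) / ln(119.0/10.0) = ln(1.7840) / ln(11.9000)
  = 0.57886 / 2.47654 = 0.23374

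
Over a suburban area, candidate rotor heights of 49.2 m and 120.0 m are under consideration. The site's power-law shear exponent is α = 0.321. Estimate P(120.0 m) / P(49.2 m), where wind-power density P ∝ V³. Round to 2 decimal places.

Speed ratio: V_B/V_A = (z_B/z_A)^α = (120.0/49.2)^0.321 = (2.4390)^0.321 = 1.33136
Power-density ratio: P_B/P_A = (V_B/V_A)³ = (1.33136)³ = 2.35988

2.36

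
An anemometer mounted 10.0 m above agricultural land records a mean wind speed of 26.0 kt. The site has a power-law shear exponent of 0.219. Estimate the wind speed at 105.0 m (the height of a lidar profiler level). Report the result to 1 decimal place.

Power-law profile: V₂ = V₁ · (z₂/z₁)^α
V₂ = 26.0 × (105.0/10.0)^0.219 = 26.0 × (10.5000)^0.219
    = 26.0 × 1.6736 = 43.5125 kt

43.5 kt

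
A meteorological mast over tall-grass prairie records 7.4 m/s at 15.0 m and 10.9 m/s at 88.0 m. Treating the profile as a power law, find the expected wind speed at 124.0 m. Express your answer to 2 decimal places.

11.75 m/s

First find α: α = ln(V₂/V₁)/ln(z₂/z₁) = ln(10.9/7.4)/ln(88.0/15.0) = 0.38728/1.76929 = 0.2189
Extrapolate from 88.0 m to 124.0 m: V₃ = 10.9 × (124.0/88.0)^0.2189 = 10.9 × 1.0780 = 11.7497 m/s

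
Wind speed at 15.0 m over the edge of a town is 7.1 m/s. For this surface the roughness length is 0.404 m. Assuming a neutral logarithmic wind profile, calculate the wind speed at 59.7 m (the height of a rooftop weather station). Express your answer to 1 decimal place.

Log law: V(z) ∝ ln(z/z₀), so V₂/V₁ = ln(z₂/z₀) / ln(z₁/z₀).
ln(59.7/0.404) = 4.9957, ln(15.0/0.404) = 3.6144
V₂ = 7.1 × 4.9957/3.6144 = 7.1 × 1.3822 = 9.8133 m/s

9.8 m/s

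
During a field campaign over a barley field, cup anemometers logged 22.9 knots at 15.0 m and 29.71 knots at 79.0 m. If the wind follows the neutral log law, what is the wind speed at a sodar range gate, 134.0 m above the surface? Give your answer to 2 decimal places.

31.88 knots

Log law: V ∝ ln(z/z₀). From the pair, with r = V₁/V₂ = 0.77078,
ln z₀ = (ln z₁ − r·ln z₂)/(1 − r) = (2.7081 − 0.77078×4.3694)/0.22922 = -2.8787 → z₀ = 0.05621 m
V₃ = V₁ · ln(z₃/z₀)/ln(z₁/z₀) = 22.9 × 7.7766/5.5868 = 31.8759 knots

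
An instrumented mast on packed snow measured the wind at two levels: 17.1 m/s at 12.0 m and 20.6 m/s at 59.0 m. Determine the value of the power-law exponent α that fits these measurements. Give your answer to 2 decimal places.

α ≈ 0.12

Power law: V₂/V₁ = (z₂/z₁)^α ⇒ α = ln(V₂/V₁) / ln(z₂/z₁)
α = ln(20.6/17.1) / ln(59.0/12.0) = ln(1.2047) / ln(4.9167)
  = 0.18621 / 1.59263 = 0.11692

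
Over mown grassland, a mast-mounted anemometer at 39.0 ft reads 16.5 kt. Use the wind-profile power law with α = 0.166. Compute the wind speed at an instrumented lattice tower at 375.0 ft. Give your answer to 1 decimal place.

Power-law profile: V₂ = V₁ · (z₂/z₁)^α
V₂ = 16.5 × (375.0/39.0)^0.166 = 16.5 × (9.6154)^0.166
    = 16.5 × 1.4560 = 24.0246 kt

24.0 kt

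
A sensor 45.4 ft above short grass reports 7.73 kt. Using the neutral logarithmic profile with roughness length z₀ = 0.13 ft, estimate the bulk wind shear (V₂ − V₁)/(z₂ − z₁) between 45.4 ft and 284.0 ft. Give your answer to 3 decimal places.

Log law: V₂ = V₁ · ln(z₂/z₀)/ln(z₁/z₀) = 7.73 × 7.6892/5.8557 = 10.1503 kt
ΔV/Δz = (10.1503 − 7.73)/(284.0 − 45.4) = 2.4203/238.6000 = 0.01014 kt/ft

0.010 kt/ft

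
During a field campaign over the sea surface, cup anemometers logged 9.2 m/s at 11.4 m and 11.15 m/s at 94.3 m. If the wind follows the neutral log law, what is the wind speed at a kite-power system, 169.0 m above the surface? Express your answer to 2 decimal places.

Log law: V ∝ ln(z/z₀). From the pair, with r = V₁/V₂ = 0.82511,
ln z₀ = (ln z₁ − r·ln z₂)/(1 − r) = (2.4336 − 0.82511×4.5465)/0.17489 = -7.5348 → z₀ = 0.0005342 m
V₃ = V₁ · ln(z₃/z₀)/ln(z₁/z₀) = 9.2 × 12.6647/9.9684 = 11.6884 m/s

11.69 m/s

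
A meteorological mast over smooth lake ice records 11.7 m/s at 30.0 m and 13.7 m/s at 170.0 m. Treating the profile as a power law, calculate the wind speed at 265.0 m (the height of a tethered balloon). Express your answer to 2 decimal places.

First find α: α = ln(V₂/V₁)/ln(z₂/z₁) = ln(13.7/11.7)/ln(170.0/30.0) = 0.15781/1.73460 = 0.0910
Extrapolate from 170.0 m to 265.0 m: V₃ = 13.7 × (265.0/170.0)^0.0910 = 13.7 × 1.0412 = 14.2646 m/s

14.26 m/s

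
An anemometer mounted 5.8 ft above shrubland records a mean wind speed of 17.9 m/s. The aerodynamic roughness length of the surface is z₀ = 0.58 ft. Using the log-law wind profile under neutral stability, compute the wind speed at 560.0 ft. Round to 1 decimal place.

Log law: V(z) ∝ ln(z/z₀), so V₂/V₁ = ln(z₂/z₀) / ln(z₁/z₀).
ln(560.0/0.58) = 6.8727, ln(5.8/0.58) = 2.3026
V₂ = 17.9 × 6.8727/2.3026 = 17.9 × 2.9848 = 53.4272 m/s

53.4 m/s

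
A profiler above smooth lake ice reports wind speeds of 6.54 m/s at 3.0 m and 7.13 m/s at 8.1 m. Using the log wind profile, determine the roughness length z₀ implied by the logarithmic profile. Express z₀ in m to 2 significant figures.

z₀ ≈ 0.000050 m

Log law: V(z) ∝ ln(z/z₀). With r = V₁/V₂ = 6.54/7.13 = 0.91725,
r · ln(z₂/z₀) = ln(z₁/z₀) ⇒ ln z₀ = (ln z₁ − r·ln z₂)/(1 − r)
ln z₀ = (1.09861 − 0.91725×2.09186) / 0.08275 = -9.9113
z₀ = exp(-9.9113) = 0.00004961 m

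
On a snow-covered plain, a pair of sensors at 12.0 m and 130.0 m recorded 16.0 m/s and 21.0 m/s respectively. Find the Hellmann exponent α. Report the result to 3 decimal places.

α ≈ 0.114

Power law: V₂/V₁ = (z₂/z₁)^α ⇒ α = ln(V₂/V₁) / ln(z₂/z₁)
α = ln(21.0/16.0) / ln(130.0/12.0) = ln(1.3125) / ln(10.8333)
  = 0.27193 / 2.38263 = 0.11413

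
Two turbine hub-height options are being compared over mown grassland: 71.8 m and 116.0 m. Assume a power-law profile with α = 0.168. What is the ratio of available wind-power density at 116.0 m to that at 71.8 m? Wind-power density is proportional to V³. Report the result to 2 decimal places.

Speed ratio: V_B/V_A = (z_B/z_A)^α = (116.0/71.8)^0.168 = (1.6156)^0.168 = 1.08393
Power-density ratio: P_B/P_A = (V_B/V_A)³ = (1.08393)³ = 1.27350

1.27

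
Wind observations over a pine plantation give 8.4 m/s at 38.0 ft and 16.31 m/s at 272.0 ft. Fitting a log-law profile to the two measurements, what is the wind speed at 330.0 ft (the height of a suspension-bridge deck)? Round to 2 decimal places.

Log law: V ∝ ln(z/z₀). From the pair, with r = V₁/V₂ = 0.51502,
ln z₀ = (ln z₁ − r·ln z₂)/(1 − r) = (3.6376 − 0.51502×5.6058)/0.48498 = 1.5474 → z₀ = 4.699 ft
V₃ = V₁ · ln(z₃/z₀)/ln(z₁/z₀) = 8.4 × 4.2516/2.0901 = 17.0868 m/s

17.09 m/s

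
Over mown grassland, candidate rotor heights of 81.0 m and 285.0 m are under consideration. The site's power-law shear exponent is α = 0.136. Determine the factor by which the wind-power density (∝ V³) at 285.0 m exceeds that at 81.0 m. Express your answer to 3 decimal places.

Speed ratio: V_B/V_A = (z_B/z_A)^α = (285.0/81.0)^0.136 = (3.5185)^0.136 = 1.18660
Power-density ratio: P_B/P_A = (V_B/V_A)³ = (1.18660)³ = 1.67076

1.671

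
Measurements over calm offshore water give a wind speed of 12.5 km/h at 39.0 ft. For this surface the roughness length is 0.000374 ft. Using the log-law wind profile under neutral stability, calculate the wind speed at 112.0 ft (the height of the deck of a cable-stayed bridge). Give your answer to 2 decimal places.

Log law: V(z) ∝ ln(z/z₀), so V₂/V₁ = ln(z₂/z₀) / ln(z₁/z₀).
ln(112.0/0.000374) = 12.6098, ln(39.0/0.000374) = 11.5548
V₂ = 12.5 × 12.6098/11.5548 = 12.5 × 1.0913 = 13.6412 km/h

13.64 km/h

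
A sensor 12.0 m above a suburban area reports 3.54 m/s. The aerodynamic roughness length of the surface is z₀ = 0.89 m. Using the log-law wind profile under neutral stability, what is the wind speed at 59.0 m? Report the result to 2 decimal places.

Log law: V(z) ∝ ln(z/z₀), so V₂/V₁ = ln(z₂/z₀) / ln(z₁/z₀).
ln(59.0/0.89) = 4.1941, ln(12.0/0.89) = 2.6014
V₂ = 3.54 × 4.1941/2.6014 = 3.54 × 1.6122 = 5.7072 m/s

5.71 m/s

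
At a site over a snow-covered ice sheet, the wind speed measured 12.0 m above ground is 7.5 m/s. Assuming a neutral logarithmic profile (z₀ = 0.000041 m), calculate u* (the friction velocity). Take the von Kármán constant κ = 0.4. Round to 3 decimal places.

Log law: V(z) = (u*/κ) · ln(z/z₀) ⇒ u* = κ · V / ln(z/z₀)
u* = 0.4 × 7.5 / ln(12.0/0.000041) = 0.4 × 7.5 / 12.5868
   = 3.0000 / 12.5868 = 0.2383 m/s

u* ≈ 0.238 m/s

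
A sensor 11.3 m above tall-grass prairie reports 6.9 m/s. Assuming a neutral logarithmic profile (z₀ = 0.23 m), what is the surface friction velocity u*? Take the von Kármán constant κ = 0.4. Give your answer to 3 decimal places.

u* ≈ 0.709 m/s

Log law: V(z) = (u*/κ) · ln(z/z₀) ⇒ u* = κ · V / ln(z/z₀)
u* = 0.4 × 6.9 / ln(11.3/0.23) = 0.4 × 6.9 / 3.8945
   = 2.7600 / 3.8945 = 0.7087 m/s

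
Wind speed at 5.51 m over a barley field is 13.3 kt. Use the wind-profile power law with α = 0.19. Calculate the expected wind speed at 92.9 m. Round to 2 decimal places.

22.75 kt

Power-law profile: V₂ = V₁ · (z₂/z₁)^α
V₂ = 13.3 × (92.9/5.51)^0.19 = 13.3 × (16.8603)^0.19
    = 13.3 × 1.7104 = 22.7487 kt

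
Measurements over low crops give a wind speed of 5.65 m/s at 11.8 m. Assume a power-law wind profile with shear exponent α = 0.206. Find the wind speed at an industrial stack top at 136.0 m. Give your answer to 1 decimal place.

9.3 m/s

Power-law profile: V₂ = V₁ · (z₂/z₁)^α
V₂ = 5.65 × (136.0/11.8)^0.206 = 5.65 × (11.5254)^0.206
    = 5.65 × 1.6546 = 9.3487 m/s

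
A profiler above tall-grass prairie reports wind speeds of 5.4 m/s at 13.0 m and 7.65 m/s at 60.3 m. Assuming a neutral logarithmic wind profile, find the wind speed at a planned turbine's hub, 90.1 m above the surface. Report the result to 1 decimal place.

Log law: V ∝ ln(z/z₀). From the pair, with r = V₁/V₂ = 0.70588,
ln z₀ = (ln z₁ − r·ln z₂)/(1 − r) = (2.5649 − 0.70588×4.0993)/0.29412 = -1.1176 → z₀ = 0.3271 m
V₃ = V₁ · ln(z₃/z₀)/ln(z₁/z₀) = 5.4 × 5.6185/3.6825 = 8.2389 m/s

8.2 m/s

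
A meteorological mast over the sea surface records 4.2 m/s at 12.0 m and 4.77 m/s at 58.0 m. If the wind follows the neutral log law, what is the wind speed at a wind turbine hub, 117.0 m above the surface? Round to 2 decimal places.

Log law: V ∝ ln(z/z₀). From the pair, with r = V₁/V₂ = 0.88050,
ln z₀ = (ln z₁ − r·ln z₂)/(1 − r) = (2.4849 − 0.88050×4.0604)/0.11950 = -9.1243 → z₀ = 0.0001090 m
V₃ = V₁ · ln(z₃/z₀)/ln(z₁/z₀) = 4.2 × 13.8865/11.6092 = 5.0239 m/s

5.02 m/s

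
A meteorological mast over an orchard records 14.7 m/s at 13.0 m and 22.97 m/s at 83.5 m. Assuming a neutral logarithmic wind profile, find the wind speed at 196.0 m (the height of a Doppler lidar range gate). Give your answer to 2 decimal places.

Log law: V ∝ ln(z/z₀). From the pair, with r = V₁/V₂ = 0.63997,
ln z₀ = (ln z₁ − r·ln z₂)/(1 − r) = (2.5649 − 0.63997×4.4248)/0.36003 = -0.7410 → z₀ = 0.4766 m
V₃ = V₁ · ln(z₃/z₀)/ln(z₁/z₀) = 14.7 × 6.0191/3.3060 = 26.7640 m/s

26.76 m/s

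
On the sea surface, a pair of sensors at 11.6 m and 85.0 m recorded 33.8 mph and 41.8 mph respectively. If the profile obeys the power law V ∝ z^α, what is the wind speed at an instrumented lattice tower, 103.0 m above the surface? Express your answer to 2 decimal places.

First find α: α = ln(V₂/V₁)/ln(z₂/z₁) = ln(41.8/33.8)/ln(85.0/11.6) = 0.21244/1.99165 = 0.1067
Extrapolate from 85.0 m to 103.0 m: V₃ = 41.8 × (103.0/85.0)^0.1067 = 41.8 × 1.0207 = 42.6652 mph

42.67 mph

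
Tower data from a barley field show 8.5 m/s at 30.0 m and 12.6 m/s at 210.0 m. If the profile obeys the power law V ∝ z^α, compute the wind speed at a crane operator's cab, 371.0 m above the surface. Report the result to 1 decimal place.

First find α: α = ln(V₂/V₁)/ln(z₂/z₁) = ln(12.6/8.5)/ln(210.0/30.0) = 0.39363/1.94591 = 0.2023
Extrapolate from 210.0 m to 371.0 m: V₃ = 12.6 × (371.0/210.0)^0.2023 = 12.6 × 1.1220 = 14.1373 m/s

14.1 m/s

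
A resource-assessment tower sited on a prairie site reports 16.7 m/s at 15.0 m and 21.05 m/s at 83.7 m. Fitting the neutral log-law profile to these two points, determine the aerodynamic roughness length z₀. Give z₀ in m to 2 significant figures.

z₀ ≈ 0.020 m

Log law: V(z) ∝ ln(z/z₀). With r = V₁/V₂ = 16.7/21.05 = 0.79335,
r · ln(z₂/z₀) = ln(z₁/z₀) ⇒ ln z₀ = (ln z₁ − r·ln z₂)/(1 − r)
ln z₀ = (2.70805 − 0.79335×4.42724) / 0.20665 = -3.8921
z₀ = exp(-3.8921) = 0.02040 m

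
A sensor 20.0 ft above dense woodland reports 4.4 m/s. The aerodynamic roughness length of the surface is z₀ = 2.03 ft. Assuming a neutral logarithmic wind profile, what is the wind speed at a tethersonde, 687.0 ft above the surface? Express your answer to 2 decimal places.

Log law: V(z) ∝ ln(z/z₀), so V₂/V₁ = ln(z₂/z₀) / ln(z₁/z₀).
ln(687.0/2.03) = 5.8243, ln(20.0/2.03) = 2.2877
V₂ = 4.4 × 5.8243/2.2877 = 4.4 × 2.5459 = 11.2021 m/s

11.20 m/s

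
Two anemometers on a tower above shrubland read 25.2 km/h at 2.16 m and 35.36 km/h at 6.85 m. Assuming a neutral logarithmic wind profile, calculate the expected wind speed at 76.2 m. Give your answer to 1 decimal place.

56.6 km/h

Log law: V ∝ ln(z/z₀). From the pair, with r = V₁/V₂ = 0.71267,
ln z₀ = (ln z₁ − r·ln z₂)/(1 − r) = (0.7701 − 0.71267×1.9242)/0.28733 = -2.0925 → z₀ = 0.1234 m
V₃ = V₁ · ln(z₃/z₀)/ln(z₁/z₀) = 25.2 × 6.4259/2.8626 = 56.5676 km/h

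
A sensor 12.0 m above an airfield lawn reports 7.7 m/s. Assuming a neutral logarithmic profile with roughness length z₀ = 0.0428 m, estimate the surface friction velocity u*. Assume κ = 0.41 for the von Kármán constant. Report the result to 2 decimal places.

Log law: V(z) = (u*/κ) · ln(z/z₀) ⇒ u* = κ · V / ln(z/z₀)
u* = 0.41 × 7.7 / ln(12.0/0.0428) = 0.41 × 7.7 / 5.6361
   = 3.1570 / 5.6361 = 0.5601 m/s

u* ≈ 0.56 m/s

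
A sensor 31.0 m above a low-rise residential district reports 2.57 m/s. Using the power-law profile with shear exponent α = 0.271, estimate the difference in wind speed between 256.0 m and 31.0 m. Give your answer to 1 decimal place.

2.0 m/s

Power law: V₂ = V₁ · (z₂/z₁)^α = 2.57 × (8.2581)^0.271 = 4.5541 m/s
ΔV = 4.5541 − 2.57 = 1.9841 m/s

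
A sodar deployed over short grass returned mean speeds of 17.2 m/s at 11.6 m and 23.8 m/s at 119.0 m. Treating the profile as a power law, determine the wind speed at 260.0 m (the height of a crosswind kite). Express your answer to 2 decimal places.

First find α: α = ln(V₂/V₁)/ln(z₂/z₁) = ln(23.8/17.2)/ln(119.0/11.6) = 0.32478/2.32812 = 0.1395
Extrapolate from 119.0 m to 260.0 m: V₃ = 23.8 × (260.0/119.0)^0.1395 = 23.8 × 1.1152 = 26.5416 m/s

26.54 m/s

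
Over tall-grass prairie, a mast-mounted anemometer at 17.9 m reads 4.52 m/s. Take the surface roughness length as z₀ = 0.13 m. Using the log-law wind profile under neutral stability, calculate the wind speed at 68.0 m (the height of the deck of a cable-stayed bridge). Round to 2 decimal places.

5.74 m/s

Log law: V(z) ∝ ln(z/z₀), so V₂/V₁ = ln(z₂/z₀) / ln(z₁/z₀).
ln(68.0/0.13) = 6.2597, ln(17.9/0.13) = 4.9250
V₂ = 4.52 × 6.2597/4.9250 = 4.52 × 1.2710 = 5.7449 m/s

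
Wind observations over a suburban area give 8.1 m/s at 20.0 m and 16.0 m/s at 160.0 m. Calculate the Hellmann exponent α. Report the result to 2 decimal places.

α ≈ 0.33

Power law: V₂/V₁ = (z₂/z₁)^α ⇒ α = ln(V₂/V₁) / ln(z₂/z₁)
α = ln(16.0/8.1) / ln(160.0/20.0) = ln(1.9753) / ln(8.0000)
  = 0.68072 / 2.07944 = 0.32736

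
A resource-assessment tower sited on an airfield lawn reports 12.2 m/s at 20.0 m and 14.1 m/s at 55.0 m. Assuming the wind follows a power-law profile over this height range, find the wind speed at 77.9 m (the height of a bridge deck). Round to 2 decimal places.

First find α: α = ln(V₂/V₁)/ln(z₂/z₁) = ln(14.1/12.2)/ln(55.0/20.0) = 0.14474/1.01160 = 0.1431
Extrapolate from 55.0 m to 77.9 m: V₃ = 14.1 × (77.9/55.0)^0.1431 = 14.1 × 1.0511 = 14.8200 m/s

14.82 m/s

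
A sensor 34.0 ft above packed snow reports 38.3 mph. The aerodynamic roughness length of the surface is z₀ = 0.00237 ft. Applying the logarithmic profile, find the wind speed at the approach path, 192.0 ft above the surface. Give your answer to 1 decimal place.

45.2 mph

Log law: V(z) ∝ ln(z/z₀), so V₂/V₁ = ln(z₂/z₀) / ln(z₁/z₀).
ln(192.0/0.00237) = 11.3024, ln(34.0/0.00237) = 9.5712
V₂ = 38.3 × 11.3024/9.5712 = 38.3 × 1.1809 = 45.2273 mph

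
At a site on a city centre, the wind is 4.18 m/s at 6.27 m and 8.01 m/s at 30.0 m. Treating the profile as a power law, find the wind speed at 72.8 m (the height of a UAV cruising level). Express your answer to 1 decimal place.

First find α: α = ln(V₂/V₁)/ln(z₂/z₁) = ln(8.01/4.18)/ln(30.0/6.27) = 0.65038/1.56542 = 0.4155
Extrapolate from 30.0 m to 72.8 m: V₃ = 8.01 × (72.8/30.0)^0.4155 = 8.01 × 1.4453 = 11.5769 m/s

11.6 m/s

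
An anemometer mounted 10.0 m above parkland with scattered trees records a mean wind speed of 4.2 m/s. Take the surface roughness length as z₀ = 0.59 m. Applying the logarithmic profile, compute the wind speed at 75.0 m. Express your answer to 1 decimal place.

7.2 m/s

Log law: V(z) ∝ ln(z/z₀), so V₂/V₁ = ln(z₂/z₀) / ln(z₁/z₀).
ln(75.0/0.59) = 4.8451, ln(10.0/0.59) = 2.8302
V₂ = 4.2 × 4.8451/2.8302 = 4.2 × 1.7119 = 7.1901 m/s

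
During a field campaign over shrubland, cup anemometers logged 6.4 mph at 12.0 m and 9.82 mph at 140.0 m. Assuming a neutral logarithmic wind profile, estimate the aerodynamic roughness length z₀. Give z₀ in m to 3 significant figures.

z₀ ≈ 0.121 m

Log law: V(z) ∝ ln(z/z₀). With r = V₁/V₂ = 6.4/9.82 = 0.65173,
r · ln(z₂/z₀) = ln(z₁/z₀) ⇒ ln z₀ = (ln z₁ − r·ln z₂)/(1 − r)
ln z₀ = (2.48491 − 0.65173×4.94164) / 0.34827 = -2.1125
z₀ = exp(-2.1125) = 0.1209 m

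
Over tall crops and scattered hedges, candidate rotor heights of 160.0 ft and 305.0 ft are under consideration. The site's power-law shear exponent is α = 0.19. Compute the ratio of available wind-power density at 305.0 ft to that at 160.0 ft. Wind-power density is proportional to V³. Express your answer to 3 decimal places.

Speed ratio: V_B/V_A = (z_B/z_A)^α = (305.0/160.0)^0.19 = (1.9062)^0.19 = 1.13041
Power-density ratio: P_B/P_A = (V_B/V_A)³ = (1.13041)³ = 1.44445

1.444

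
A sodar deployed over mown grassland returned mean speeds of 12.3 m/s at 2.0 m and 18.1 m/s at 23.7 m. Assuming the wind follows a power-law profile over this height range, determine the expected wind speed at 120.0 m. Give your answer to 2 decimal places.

23.32 m/s

First find α: α = ln(V₂/V₁)/ln(z₂/z₁) = ln(18.1/12.3)/ln(23.7/2.0) = 0.38631/2.47233 = 0.1563
Extrapolate from 23.7 m to 120.0 m: V₃ = 18.1 × (120.0/23.7)^0.1563 = 18.1 × 1.2885 = 23.3211 m/s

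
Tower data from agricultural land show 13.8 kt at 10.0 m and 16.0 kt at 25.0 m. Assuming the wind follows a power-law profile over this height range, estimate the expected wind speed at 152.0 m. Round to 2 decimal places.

First find α: α = ln(V₂/V₁)/ln(z₂/z₁) = ln(16.0/13.8)/ln(25.0/10.0) = 0.14792/0.91629 = 0.1614
Extrapolate from 25.0 m to 152.0 m: V₃ = 16.0 × (152.0/25.0)^0.1614 = 16.0 × 1.3383 = 21.4125 kt

21.41 kt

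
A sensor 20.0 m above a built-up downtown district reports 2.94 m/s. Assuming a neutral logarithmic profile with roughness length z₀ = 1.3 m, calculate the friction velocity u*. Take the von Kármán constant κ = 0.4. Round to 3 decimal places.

u* ≈ 0.430 m/s

Log law: V(z) = (u*/κ) · ln(z/z₀) ⇒ u* = κ · V / ln(z/z₀)
u* = 0.4 × 2.94 / ln(20.0/1.3) = 0.4 × 2.94 / 2.7334
   = 1.1760 / 2.7334 = 0.4302 m/s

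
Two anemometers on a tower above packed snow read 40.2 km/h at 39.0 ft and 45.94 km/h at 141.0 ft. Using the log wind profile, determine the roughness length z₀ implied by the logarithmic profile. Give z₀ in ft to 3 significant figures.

z₀ ≈ 0.00481 ft

Log law: V(z) ∝ ln(z/z₀). With r = V₁/V₂ = 40.2/45.94 = 0.87505,
r · ln(z₂/z₀) = ln(z₁/z₀) ⇒ ln z₀ = (ln z₁ − r·ln z₂)/(1 − r)
ln z₀ = (3.66356 − 0.87505×4.94876) / 0.12495 = -5.3373
z₀ = exp(-5.3373) = 0.004809 ft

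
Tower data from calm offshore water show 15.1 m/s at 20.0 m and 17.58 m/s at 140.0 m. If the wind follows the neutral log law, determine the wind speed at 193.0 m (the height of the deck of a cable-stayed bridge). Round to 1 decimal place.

18.0 m/s

Log law: V ∝ ln(z/z₀). From the pair, with r = V₁/V₂ = 0.85893,
ln z₀ = (ln z₁ − r·ln z₂)/(1 − r) = (2.9957 − 0.85893×4.9416)/0.14107 = -8.8523 → z₀ = 0.0001430 m
V₃ = V₁ · ln(z₃/z₀)/ln(z₁/z₀) = 15.1 × 14.1150/11.8481 = 17.9892 m/s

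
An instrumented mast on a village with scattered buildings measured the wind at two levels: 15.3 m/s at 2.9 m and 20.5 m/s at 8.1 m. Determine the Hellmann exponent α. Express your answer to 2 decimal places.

α ≈ 0.28

Power law: V₂/V₁ = (z₂/z₁)^α ⇒ α = ln(V₂/V₁) / ln(z₂/z₁)
α = ln(20.5/15.3) / ln(8.1/2.9) = ln(1.3399) / ln(2.7931)
  = 0.29257 / 1.02715 = 0.28484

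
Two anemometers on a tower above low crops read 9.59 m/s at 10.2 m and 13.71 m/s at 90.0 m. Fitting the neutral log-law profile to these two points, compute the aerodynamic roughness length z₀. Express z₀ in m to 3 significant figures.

z₀ ≈ 0.0642 m

Log law: V(z) ∝ ln(z/z₀). With r = V₁/V₂ = 9.59/13.71 = 0.69949,
r · ln(z₂/z₀) = ln(z₁/z₀) ⇒ ln z₀ = (ln z₁ − r·ln z₂)/(1 − r)
ln z₀ = (2.32239 − 0.69949×4.49981) / 0.30051 = -2.7459
z₀ = exp(-2.7459) = 0.06419 m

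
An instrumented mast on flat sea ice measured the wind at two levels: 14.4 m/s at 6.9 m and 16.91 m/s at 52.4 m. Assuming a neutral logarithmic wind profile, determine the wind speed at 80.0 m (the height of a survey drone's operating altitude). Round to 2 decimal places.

17.43 m/s

Log law: V ∝ ln(z/z₀). From the pair, with r = V₁/V₂ = 0.85157,
ln z₀ = (ln z₁ − r·ln z₂)/(1 − r) = (1.9315 − 0.85157×3.9589)/0.14843 = -9.6997 → z₀ = 0.00006130 m
V₃ = V₁ · ln(z₃/z₀)/ln(z₁/z₀) = 14.4 × 14.0817/11.6312 = 17.4338 m/s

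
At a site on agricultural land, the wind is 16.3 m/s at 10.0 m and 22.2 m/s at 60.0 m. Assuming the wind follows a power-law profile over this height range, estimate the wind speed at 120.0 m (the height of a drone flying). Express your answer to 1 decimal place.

First find α: α = ln(V₂/V₁)/ln(z₂/z₁) = ln(22.2/16.3)/ln(60.0/10.0) = 0.30893/1.79176 = 0.1724
Extrapolate from 60.0 m to 120.0 m: V₃ = 22.2 × (120.0/60.0)^0.1724 = 22.2 × 1.1269 = 25.0182 m/s

25.0 m/s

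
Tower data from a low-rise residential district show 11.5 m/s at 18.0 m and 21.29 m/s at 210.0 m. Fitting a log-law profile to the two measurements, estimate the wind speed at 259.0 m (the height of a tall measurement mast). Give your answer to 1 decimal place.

22.1 m/s

Log law: V ∝ ln(z/z₀). From the pair, with r = V₁/V₂ = 0.54016,
ln z₀ = (ln z₁ − r·ln z₂)/(1 − r) = (2.8904 − 0.54016×5.3471)/0.45984 = 0.0045 → z₀ = 1.005 m
V₃ = V₁ · ln(z₃/z₀)/ln(z₁/z₀) = 11.5 × 5.5523/2.8858 = 22.1257 m/s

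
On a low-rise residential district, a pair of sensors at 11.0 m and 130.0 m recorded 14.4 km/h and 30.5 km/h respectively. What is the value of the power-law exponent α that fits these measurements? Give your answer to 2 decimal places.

Power law: V₂/V₁ = (z₂/z₁)^α ⇒ α = ln(V₂/V₁) / ln(z₂/z₁)
α = ln(30.5/14.4) / ln(130.0/11.0) = ln(2.1181) / ln(11.8182)
  = 0.75050 / 2.46964 = 0.30389

α ≈ 0.30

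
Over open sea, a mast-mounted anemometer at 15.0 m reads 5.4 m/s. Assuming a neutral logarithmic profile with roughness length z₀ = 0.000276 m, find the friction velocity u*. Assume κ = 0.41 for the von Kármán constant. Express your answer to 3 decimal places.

u* ≈ 0.203 m/s

Log law: V(z) = (u*/κ) · ln(z/z₀) ⇒ u* = κ · V / ln(z/z₀)
u* = 0.41 × 5.4 / ln(15.0/0.000276) = 0.41 × 5.4 / 10.9032
   = 2.2140 / 10.9032 = 0.2031 m/s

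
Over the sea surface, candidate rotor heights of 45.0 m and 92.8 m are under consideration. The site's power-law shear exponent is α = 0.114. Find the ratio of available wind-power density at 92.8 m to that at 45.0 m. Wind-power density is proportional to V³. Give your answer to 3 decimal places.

1.281

Speed ratio: V_B/V_A = (z_B/z_A)^α = (92.8/45.0)^0.114 = (2.0622)^0.114 = 1.08601
Power-density ratio: P_B/P_A = (V_B/V_A)³ = (1.08601)³ = 1.28086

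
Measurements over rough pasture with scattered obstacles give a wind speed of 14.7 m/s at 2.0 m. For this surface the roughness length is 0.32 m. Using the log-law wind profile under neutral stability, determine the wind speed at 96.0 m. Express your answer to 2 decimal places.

45.75 m/s

Log law: V(z) ∝ ln(z/z₀), so V₂/V₁ = ln(z₂/z₀) / ln(z₁/z₀).
ln(96.0/0.32) = 5.7038, ln(2.0/0.32) = 1.8326
V₂ = 14.7 × 5.7038/1.8326 = 14.7 × 3.1124 = 45.7527 m/s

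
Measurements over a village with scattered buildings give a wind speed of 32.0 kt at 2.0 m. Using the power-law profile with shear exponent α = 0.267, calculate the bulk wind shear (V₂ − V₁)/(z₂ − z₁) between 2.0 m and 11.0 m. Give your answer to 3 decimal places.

2.050 kt/m

Power law: V₂ = V₁ · (z₂/z₁)^α = 32.0 × (5.5000)^0.267 = 50.4460 kt
ΔV/Δz = (50.4460 − 32.0)/(11.0 − 2.0) = 18.4460/9.0000 = 2.04956 kt/m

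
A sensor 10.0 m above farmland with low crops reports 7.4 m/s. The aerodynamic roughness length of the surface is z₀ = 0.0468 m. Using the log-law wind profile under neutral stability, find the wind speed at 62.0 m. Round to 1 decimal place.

9.9 m/s

Log law: V(z) ∝ ln(z/z₀), so V₂/V₁ = ln(z₂/z₀) / ln(z₁/z₀).
ln(62.0/0.0468) = 7.1890, ln(10.0/0.0468) = 5.3645
V₂ = 7.4 × 7.1890/5.3645 = 7.4 × 1.3401 = 9.9169 m/s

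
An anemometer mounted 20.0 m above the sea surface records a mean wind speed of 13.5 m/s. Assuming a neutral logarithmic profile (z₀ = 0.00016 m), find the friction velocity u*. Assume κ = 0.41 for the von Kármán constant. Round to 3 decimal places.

u* ≈ 0.472 m/s

Log law: V(z) = (u*/κ) · ln(z/z₀) ⇒ u* = κ · V / ln(z/z₀)
u* = 0.41 × 13.5 / ln(20.0/0.00016) = 0.41 × 13.5 / 11.7361
   = 5.5350 / 11.7361 = 0.4716 m/s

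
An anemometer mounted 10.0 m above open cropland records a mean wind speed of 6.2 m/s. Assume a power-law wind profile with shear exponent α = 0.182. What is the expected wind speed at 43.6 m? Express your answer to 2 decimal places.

8.11 m/s

Power-law profile: V₂ = V₁ · (z₂/z₁)^α
V₂ = 6.2 × (43.6/10.0)^0.182 = 6.2 × (4.3600)^0.182
    = 6.2 × 1.3073 = 8.1055 m/s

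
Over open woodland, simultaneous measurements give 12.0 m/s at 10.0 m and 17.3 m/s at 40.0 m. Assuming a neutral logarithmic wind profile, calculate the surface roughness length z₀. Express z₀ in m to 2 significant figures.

z₀ ≈ 0.43 m

Log law: V(z) ∝ ln(z/z₀). With r = V₁/V₂ = 12.0/17.3 = 0.69364,
r · ln(z₂/z₀) = ln(z₁/z₀) ⇒ ln z₀ = (ln z₁ − r·ln z₂)/(1 − r)
ln z₀ = (2.30259 − 0.69364×3.68888) / 0.30636 = -0.8362
z₀ = exp(-0.8362) = 0.4334 m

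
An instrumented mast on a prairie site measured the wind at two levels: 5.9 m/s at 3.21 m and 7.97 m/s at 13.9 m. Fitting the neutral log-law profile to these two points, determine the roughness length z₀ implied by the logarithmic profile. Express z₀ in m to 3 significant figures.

z₀ ≈ 0.0492 m

Log law: V(z) ∝ ln(z/z₀). With r = V₁/V₂ = 5.9/7.97 = 0.74028,
r · ln(z₂/z₀) = ln(z₁/z₀) ⇒ ln z₀ = (ln z₁ − r·ln z₂)/(1 − r)
ln z₀ = (1.16627 − 0.74028×2.63189) / 0.25972 = -3.0111
z₀ = exp(-3.0111) = 0.04924 m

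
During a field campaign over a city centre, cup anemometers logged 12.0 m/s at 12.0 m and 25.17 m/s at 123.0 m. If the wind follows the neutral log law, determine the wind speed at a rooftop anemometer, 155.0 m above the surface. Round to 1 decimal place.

Log law: V ∝ ln(z/z₀). From the pair, with r = V₁/V₂ = 0.47676,
ln z₀ = (ln z₁ − r·ln z₂)/(1 − r) = (2.4849 − 0.47676×4.8122)/0.52324 = 0.3644 → z₀ = 1.440 m
V₃ = V₁ · ln(z₃/z₀)/ln(z₁/z₀) = 12.0 × 4.6790/2.1205 = 26.4786 m/s

26.5 m/s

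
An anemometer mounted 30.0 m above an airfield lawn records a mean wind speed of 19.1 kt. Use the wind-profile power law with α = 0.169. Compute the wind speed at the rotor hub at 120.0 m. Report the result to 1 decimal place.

Power-law profile: V₂ = V₁ · (z₂/z₁)^α
V₂ = 19.1 × (120.0/30.0)^0.169 = 19.1 × (4.0000)^0.169
    = 19.1 × 1.2640 = 24.1425 kt

24.1 kt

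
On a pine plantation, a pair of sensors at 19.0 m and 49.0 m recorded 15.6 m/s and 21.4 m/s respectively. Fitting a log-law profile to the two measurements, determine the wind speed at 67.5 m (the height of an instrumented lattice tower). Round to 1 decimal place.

23.4 m/s

Log law: V ∝ ln(z/z₀). From the pair, with r = V₁/V₂ = 0.72897,
ln z₀ = (ln z₁ − r·ln z₂)/(1 − r) = (2.9444 − 0.72897×3.8918)/0.27103 = 0.3963 → z₀ = 1.486 m
V₃ = V₁ · ln(z₃/z₀)/ln(z₁/z₀) = 15.6 × 3.8158/2.5481 = 23.3610 m/s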